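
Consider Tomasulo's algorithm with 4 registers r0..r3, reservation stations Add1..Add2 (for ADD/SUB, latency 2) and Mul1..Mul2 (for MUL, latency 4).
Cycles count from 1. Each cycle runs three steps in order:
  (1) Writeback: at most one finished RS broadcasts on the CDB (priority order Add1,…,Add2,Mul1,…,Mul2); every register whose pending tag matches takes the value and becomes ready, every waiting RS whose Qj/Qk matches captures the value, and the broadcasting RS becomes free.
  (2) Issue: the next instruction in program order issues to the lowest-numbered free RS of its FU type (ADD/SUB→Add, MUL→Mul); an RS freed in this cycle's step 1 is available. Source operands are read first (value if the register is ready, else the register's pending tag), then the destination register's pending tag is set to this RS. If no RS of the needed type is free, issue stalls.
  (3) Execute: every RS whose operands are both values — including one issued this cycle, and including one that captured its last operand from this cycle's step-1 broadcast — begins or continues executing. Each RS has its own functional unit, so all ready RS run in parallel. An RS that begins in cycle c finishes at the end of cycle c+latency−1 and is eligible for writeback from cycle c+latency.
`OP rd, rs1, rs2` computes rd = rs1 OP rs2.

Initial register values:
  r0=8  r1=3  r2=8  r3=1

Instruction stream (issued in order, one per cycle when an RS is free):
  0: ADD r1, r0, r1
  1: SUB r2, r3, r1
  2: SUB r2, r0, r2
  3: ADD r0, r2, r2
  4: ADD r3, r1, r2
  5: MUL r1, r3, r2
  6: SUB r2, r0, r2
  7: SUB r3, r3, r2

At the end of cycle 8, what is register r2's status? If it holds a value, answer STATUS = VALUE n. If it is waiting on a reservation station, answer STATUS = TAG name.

STATUS = VALUE 18

cycle 1: issue ADD r1<-Add1 // r0:8,r1:Add1,r2:8,r3:1
cycle 2: issue SUB r2<-Add2 // r0:8,r1:Add1,r2:Add2,r3:1
cycle 3: CDB Add1=11; issue SUB r2<-Add1 // r0:8,r1:11,r2:Add1,r3:1
cycle 4: stall // r0:8,r1:11,r2:Add1,r3:1
cycle 5: CDB Add2=-10; issue ADD r0<-Add2 // r0:Add2,r1:11,r2:Add1,r3:1
cycle 6: stall // r0:Add2,r1:11,r2:Add1,r3:1
cycle 7: CDB Add1=18; issue ADD r3<-Add1 // r0:Add2,r1:11,r2:18,r3:Add1
cycle 8: issue MUL r1<-Mul1 // r0:Add2,r1:Mul1,r2:18,r3:Add1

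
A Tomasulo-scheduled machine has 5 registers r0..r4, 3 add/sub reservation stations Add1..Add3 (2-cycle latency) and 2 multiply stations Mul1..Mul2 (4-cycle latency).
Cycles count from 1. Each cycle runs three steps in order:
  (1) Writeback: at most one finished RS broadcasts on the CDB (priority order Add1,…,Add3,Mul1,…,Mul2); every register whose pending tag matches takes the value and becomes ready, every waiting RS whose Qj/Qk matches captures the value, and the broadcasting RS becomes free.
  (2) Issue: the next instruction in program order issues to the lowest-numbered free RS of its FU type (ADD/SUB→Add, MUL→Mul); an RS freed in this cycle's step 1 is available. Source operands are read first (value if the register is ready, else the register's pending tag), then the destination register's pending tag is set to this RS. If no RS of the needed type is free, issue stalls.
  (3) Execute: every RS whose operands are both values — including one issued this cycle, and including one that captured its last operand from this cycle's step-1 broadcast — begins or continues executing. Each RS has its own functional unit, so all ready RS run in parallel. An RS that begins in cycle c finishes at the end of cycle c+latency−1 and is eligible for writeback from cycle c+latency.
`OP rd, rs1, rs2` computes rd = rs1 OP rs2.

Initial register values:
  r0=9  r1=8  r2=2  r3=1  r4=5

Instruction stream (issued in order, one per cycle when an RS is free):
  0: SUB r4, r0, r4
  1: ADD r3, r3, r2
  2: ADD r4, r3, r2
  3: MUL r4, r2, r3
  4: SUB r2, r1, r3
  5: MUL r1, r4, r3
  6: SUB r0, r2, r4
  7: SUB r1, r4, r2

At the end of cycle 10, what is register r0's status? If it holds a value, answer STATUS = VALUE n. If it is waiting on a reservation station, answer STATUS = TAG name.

STATUS = VALUE -1

cycle 1: issue SUB r4<-Add1 // r0:9,r1:8,r2:2,r3:1,r4:Add1
cycle 2: issue ADD r3<-Add2 // r0:9,r1:8,r2:2,r3:Add2,r4:Add1
cycle 3: CDB Add1=4; issue ADD r4<-Add1 // r0:9,r1:8,r2:2,r3:Add2,r4:Add1
cycle 4: CDB Add2=3; issue MUL r4<-Mul1 // r0:9,r1:8,r2:2,r3:3,r4:Mul1
cycle 5: issue SUB r2<-Add2 // r0:9,r1:8,r2:Add2,r3:3,r4:Mul1
cycle 6: CDB Add1=5; issue MUL r1<-Mul2 // r0:9,r1:Mul2,r2:Add2,r3:3,r4:Mul1
cycle 7: CDB Add2=5; issue SUB r0<-Add1 // r0:Add1,r1:Mul2,r2:5,r3:3,r4:Mul1
cycle 8: CDB Mul1=6; issue SUB r1<-Add2 // r0:Add1,r1:Add2,r2:5,r3:3,r4:6
cycle 9: - // r0:Add1,r1:Add2,r2:5,r3:3,r4:6
cycle 10: CDB Add1=-1 // r0:-1,r1:Add2,r2:5,r3:3,r4:6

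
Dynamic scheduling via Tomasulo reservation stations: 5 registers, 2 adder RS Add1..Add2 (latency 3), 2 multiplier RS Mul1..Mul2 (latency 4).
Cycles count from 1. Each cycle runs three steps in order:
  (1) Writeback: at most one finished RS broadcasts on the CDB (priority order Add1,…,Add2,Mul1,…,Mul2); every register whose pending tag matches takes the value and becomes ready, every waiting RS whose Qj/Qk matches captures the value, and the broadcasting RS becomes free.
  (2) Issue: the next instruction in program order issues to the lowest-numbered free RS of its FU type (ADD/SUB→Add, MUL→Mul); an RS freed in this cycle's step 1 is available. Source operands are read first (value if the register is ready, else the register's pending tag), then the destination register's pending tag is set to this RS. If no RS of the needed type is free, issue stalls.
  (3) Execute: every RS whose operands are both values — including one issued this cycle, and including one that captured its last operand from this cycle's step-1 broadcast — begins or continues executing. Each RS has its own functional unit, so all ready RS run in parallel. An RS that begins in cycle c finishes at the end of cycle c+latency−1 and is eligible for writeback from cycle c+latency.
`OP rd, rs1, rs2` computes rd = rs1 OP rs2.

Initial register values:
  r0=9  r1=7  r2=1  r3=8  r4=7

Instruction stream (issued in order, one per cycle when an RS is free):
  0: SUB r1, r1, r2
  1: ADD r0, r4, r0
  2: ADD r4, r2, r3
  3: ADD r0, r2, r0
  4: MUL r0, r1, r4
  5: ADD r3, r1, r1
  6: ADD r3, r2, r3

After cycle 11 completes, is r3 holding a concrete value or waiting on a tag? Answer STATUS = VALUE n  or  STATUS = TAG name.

cycle 1: issue SUB r1<-Add1 // r0:9,r1:Add1,r2:1,r3:8,r4:7
cycle 2: issue ADD r0<-Add2 // r0:Add2,r1:Add1,r2:1,r3:8,r4:7
cycle 3: stall // r0:Add2,r1:Add1,r2:1,r3:8,r4:7
cycle 4: CDB Add1=6; issue ADD r4<-Add1 // r0:Add2,r1:6,r2:1,r3:8,r4:Add1
cycle 5: CDB Add2=16; issue ADD r0<-Add2 // r0:Add2,r1:6,r2:1,r3:8,r4:Add1
cycle 6: issue MUL r0<-Mul1 // r0:Mul1,r1:6,r2:1,r3:8,r4:Add1
cycle 7: CDB Add1=9; issue ADD r3<-Add1 // r0:Mul1,r1:6,r2:1,r3:Add1,r4:9
cycle 8: CDB Add2=17; issue ADD r3<-Add2 // r0:Mul1,r1:6,r2:1,r3:Add2,r4:9
cycle 9: - // r0:Mul1,r1:6,r2:1,r3:Add2,r4:9
cycle 10: CDB Add1=12 // r0:Mul1,r1:6,r2:1,r3:Add2,r4:9
cycle 11: CDB Mul1=54 // r0:54,r1:6,r2:1,r3:Add2,r4:9

STATUS = TAG Add2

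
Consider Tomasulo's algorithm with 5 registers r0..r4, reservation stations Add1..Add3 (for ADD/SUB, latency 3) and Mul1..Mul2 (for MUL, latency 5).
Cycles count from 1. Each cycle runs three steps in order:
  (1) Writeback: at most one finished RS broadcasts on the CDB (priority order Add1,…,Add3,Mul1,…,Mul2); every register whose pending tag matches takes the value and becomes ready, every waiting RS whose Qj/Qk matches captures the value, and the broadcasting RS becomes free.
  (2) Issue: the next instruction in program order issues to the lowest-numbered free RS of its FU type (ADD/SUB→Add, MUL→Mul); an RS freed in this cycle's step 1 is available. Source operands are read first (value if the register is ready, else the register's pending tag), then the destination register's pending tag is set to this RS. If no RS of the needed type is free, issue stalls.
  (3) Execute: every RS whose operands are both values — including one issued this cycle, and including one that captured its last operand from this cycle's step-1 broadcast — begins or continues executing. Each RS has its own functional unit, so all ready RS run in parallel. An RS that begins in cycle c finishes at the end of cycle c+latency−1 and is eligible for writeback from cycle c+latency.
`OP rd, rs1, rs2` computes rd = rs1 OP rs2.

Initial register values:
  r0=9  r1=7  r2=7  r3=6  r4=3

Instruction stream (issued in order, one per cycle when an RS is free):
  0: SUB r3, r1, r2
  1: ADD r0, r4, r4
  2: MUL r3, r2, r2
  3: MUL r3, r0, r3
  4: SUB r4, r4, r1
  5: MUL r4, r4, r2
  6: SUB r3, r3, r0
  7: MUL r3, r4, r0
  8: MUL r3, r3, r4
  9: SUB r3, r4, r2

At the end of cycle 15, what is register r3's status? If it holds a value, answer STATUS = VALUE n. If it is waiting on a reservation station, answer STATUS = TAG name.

STATUS = TAG Mul2

cycle 1: issue SUB r3<-Add1 // r0:9,r1:7,r2:7,r3:Add1,r4:3
cycle 2: issue ADD r0<-Add2 // r0:Add2,r1:7,r2:7,r3:Add1,r4:3
cycle 3: issue MUL r3<-Mul1 // r0:Add2,r1:7,r2:7,r3:Mul1,r4:3
cycle 4: CDB Add1=0; issue MUL r3<-Mul2 // r0:Add2,r1:7,r2:7,r3:Mul2,r4:3
cycle 5: CDB Add2=6; issue SUB r4<-Add1 // r0:6,r1:7,r2:7,r3:Mul2,r4:Add1
cycle 6: stall // r0:6,r1:7,r2:7,r3:Mul2,r4:Add1
cycle 7: stall // r0:6,r1:7,r2:7,r3:Mul2,r4:Add1
cycle 8: CDB Add1=-4; stall // r0:6,r1:7,r2:7,r3:Mul2,r4:-4
cycle 9: CDB Mul1=49; issue MUL r4<-Mul1 // r0:6,r1:7,r2:7,r3:Mul2,r4:Mul1
cycle 10: issue SUB r3<-Add1 // r0:6,r1:7,r2:7,r3:Add1,r4:Mul1
cycle 11: stall // r0:6,r1:7,r2:7,r3:Add1,r4:Mul1
cycle 12: stall // r0:6,r1:7,r2:7,r3:Add1,r4:Mul1
cycle 13: stall // r0:6,r1:7,r2:7,r3:Add1,r4:Mul1
cycle 14: CDB Mul1=-28; issue MUL r3<-Mul1 // r0:6,r1:7,r2:7,r3:Mul1,r4:-28
cycle 15: CDB Mul2=294; issue MUL r3<-Mul2 // r0:6,r1:7,r2:7,r3:Mul2,r4:-28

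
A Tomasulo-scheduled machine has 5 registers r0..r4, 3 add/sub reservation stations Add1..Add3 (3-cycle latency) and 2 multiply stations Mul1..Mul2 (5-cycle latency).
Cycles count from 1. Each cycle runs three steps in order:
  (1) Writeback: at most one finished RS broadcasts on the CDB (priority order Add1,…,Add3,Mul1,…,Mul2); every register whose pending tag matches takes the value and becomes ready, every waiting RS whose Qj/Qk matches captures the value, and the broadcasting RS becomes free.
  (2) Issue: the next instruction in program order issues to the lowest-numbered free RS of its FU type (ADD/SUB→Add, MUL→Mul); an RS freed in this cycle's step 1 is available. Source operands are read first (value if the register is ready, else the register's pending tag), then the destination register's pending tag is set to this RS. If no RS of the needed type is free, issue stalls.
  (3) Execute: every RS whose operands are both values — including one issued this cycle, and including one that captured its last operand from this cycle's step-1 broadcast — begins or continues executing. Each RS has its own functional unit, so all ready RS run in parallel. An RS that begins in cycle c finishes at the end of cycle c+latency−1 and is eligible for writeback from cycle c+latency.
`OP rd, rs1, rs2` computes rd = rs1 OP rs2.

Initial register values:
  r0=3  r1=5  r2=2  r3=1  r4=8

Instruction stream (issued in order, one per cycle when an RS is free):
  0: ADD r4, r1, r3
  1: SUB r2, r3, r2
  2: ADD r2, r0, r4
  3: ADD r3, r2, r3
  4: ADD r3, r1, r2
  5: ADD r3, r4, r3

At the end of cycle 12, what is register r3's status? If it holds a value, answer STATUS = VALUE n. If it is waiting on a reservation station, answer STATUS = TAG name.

STATUS = TAG Add3

cycle 1: issue ADD r4<-Add1 // r0:3,r1:5,r2:2,r3:1,r4:Add1
cycle 2: issue SUB r2<-Add2 // r0:3,r1:5,r2:Add2,r3:1,r4:Add1
cycle 3: issue ADD r2<-Add3 // r0:3,r1:5,r2:Add3,r3:1,r4:Add1
cycle 4: CDB Add1=6; issue ADD r3<-Add1 // r0:3,r1:5,r2:Add3,r3:Add1,r4:6
cycle 5: CDB Add2=-1; issue ADD r3<-Add2 // r0:3,r1:5,r2:Add3,r3:Add2,r4:6
cycle 6: stall // r0:3,r1:5,r2:Add3,r3:Add2,r4:6
cycle 7: CDB Add3=9; issue ADD r3<-Add3 // r0:3,r1:5,r2:9,r3:Add3,r4:6
cycle 8: - // r0:3,r1:5,r2:9,r3:Add3,r4:6
cycle 9: - // r0:3,r1:5,r2:9,r3:Add3,r4:6
cycle 10: CDB Add1=10 // r0:3,r1:5,r2:9,r3:Add3,r4:6
cycle 11: CDB Add2=14 // r0:3,r1:5,r2:9,r3:Add3,r4:6
cycle 12: - // r0:3,r1:5,r2:9,r3:Add3,r4:6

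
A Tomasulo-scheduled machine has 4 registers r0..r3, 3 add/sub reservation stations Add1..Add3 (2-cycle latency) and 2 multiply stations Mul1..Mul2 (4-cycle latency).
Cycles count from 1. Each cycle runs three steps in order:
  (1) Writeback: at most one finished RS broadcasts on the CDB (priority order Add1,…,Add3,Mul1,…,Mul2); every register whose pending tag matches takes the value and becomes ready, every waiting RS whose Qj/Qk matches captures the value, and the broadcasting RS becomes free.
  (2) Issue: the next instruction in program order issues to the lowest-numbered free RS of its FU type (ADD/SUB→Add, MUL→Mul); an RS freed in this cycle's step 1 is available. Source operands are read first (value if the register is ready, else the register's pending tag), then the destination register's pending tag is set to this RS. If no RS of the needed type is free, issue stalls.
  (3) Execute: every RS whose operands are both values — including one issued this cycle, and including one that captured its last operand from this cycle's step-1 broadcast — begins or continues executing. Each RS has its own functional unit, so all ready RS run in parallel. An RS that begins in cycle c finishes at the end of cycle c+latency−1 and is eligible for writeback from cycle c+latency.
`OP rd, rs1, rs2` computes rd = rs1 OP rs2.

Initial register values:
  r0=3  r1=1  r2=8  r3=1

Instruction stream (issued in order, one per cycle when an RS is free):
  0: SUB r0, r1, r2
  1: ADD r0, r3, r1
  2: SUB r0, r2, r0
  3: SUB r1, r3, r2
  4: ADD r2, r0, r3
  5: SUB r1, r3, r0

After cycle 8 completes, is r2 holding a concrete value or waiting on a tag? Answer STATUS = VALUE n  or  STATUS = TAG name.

cycle 1: issue SUB r0<-Add1 // r0:Add1,r1:1,r2:8,r3:1
cycle 2: issue ADD r0<-Add2 // r0:Add2,r1:1,r2:8,r3:1
cycle 3: CDB Add1=-7; issue SUB r0<-Add1 // r0:Add1,r1:1,r2:8,r3:1
cycle 4: CDB Add2=2; issue SUB r1<-Add2 // r0:Add1,r1:Add2,r2:8,r3:1
cycle 5: issue ADD r2<-Add3 // r0:Add1,r1:Add2,r2:Add3,r3:1
cycle 6: CDB Add1=6; issue SUB r1<-Add1 // r0:6,r1:Add1,r2:Add3,r3:1
cycle 7: CDB Add2=-7 // r0:6,r1:Add1,r2:Add3,r3:1
cycle 8: CDB Add1=-5 // r0:6,r1:-5,r2:Add3,r3:1

STATUS = TAG Add3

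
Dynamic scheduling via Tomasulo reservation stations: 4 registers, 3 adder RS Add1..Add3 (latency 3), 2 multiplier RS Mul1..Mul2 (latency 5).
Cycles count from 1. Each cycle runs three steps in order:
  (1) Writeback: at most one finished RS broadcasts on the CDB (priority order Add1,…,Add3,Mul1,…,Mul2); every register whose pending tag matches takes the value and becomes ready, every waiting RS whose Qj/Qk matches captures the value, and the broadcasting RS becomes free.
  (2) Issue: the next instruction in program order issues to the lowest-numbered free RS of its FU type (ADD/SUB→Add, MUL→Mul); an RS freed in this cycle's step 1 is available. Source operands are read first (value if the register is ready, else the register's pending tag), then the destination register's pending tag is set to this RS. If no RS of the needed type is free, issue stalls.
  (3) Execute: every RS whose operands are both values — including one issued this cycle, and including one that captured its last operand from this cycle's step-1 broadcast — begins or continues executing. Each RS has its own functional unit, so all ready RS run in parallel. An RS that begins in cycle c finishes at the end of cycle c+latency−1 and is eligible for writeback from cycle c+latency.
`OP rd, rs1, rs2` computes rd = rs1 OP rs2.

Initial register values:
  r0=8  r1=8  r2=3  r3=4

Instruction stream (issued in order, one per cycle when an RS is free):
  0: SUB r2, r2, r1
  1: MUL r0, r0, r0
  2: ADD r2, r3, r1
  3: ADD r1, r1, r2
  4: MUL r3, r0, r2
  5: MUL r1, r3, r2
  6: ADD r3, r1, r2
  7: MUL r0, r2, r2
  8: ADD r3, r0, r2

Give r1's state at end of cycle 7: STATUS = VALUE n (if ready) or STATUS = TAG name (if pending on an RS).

c1: issue SUB r2<-Add1 | r0:8,r1:8,r2:Add1,r3:4
c2: issue MUL r0<-Mul1 | r0:Mul1,r1:8,r2:Add1,r3:4
c3: issue ADD r2<-Add2 | r0:Mul1,r1:8,r2:Add2,r3:4
c4: CDB Add1=-5; issue ADD r1<-Add1 | r0:Mul1,r1:Add1,r2:Add2,r3:4
c5: issue MUL r3<-Mul2 | r0:Mul1,r1:Add1,r2:Add2,r3:Mul2
c6: CDB Add2=12; stall | r0:Mul1,r1:Add1,r2:12,r3:Mul2
c7: CDB Mul1=64; issue MUL r1<-Mul1 | r0:64,r1:Mul1,r2:12,r3:Mul2

STATUS = TAG Mul1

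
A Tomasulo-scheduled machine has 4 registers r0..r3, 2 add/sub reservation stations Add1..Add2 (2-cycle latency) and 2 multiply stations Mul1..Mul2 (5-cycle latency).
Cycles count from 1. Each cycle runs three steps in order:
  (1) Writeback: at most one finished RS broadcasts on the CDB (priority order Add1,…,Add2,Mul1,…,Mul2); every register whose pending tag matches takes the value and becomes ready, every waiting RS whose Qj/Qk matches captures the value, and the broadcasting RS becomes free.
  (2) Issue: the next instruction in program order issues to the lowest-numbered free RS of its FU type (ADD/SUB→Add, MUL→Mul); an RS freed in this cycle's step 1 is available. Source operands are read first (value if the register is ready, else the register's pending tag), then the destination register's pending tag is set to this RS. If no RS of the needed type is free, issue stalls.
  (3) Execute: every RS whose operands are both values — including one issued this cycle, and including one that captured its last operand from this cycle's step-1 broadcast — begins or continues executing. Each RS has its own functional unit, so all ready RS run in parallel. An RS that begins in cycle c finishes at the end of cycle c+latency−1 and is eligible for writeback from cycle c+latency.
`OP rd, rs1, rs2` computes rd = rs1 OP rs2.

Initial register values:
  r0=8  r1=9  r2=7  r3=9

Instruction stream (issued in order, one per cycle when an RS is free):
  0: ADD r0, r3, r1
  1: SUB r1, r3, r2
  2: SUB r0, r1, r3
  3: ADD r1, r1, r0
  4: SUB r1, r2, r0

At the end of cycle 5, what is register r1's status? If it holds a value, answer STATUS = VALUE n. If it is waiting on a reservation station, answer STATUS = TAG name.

STATUS = TAG Add2

cycle 1: issue ADD r0<-Add1 // r0:Add1,r1:9,r2:7,r3:9
cycle 2: issue SUB r1<-Add2 // r0:Add1,r1:Add2,r2:7,r3:9
cycle 3: CDB Add1=18; issue SUB r0<-Add1 // r0:Add1,r1:Add2,r2:7,r3:9
cycle 4: CDB Add2=2; issue ADD r1<-Add2 // r0:Add1,r1:Add2,r2:7,r3:9
cycle 5: stall // r0:Add1,r1:Add2,r2:7,r3:9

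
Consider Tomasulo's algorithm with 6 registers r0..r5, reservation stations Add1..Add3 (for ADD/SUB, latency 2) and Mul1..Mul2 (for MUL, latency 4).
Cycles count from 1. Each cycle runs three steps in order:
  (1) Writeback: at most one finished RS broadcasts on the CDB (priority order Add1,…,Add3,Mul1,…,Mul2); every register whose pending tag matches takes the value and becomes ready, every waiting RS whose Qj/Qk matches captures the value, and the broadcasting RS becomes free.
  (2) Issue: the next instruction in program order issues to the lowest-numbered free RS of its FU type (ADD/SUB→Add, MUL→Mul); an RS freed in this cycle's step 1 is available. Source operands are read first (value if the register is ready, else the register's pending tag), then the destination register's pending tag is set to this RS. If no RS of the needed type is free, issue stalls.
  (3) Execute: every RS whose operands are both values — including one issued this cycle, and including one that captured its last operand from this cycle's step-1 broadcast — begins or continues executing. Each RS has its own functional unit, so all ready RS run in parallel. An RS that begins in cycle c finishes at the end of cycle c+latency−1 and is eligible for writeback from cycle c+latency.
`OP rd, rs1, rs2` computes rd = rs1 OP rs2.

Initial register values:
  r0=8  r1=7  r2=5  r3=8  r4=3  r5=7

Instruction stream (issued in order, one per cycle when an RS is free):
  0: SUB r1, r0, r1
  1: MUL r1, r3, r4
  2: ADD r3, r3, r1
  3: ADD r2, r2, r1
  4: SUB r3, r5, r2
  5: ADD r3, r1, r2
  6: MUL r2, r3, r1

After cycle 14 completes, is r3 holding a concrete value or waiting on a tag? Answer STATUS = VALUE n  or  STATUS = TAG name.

c1: issue SUB r1<-Add1 | r0:8,r1:Add1,r2:5,r3:8,r4:3,r5:7
c2: issue MUL r1<-Mul1 | r0:8,r1:Mul1,r2:5,r3:8,r4:3,r5:7
c3: CDB Add1=1; issue ADD r3<-Add1 | r0:8,r1:Mul1,r2:5,r3:Add1,r4:3,r5:7
c4: issue ADD r2<-Add2 | r0:8,r1:Mul1,r2:Add2,r3:Add1,r4:3,r5:7
c5: issue SUB r3<-Add3 | r0:8,r1:Mul1,r2:Add2,r3:Add3,r4:3,r5:7
c6: CDB Mul1=24; stall | r0:8,r1:24,r2:Add2,r3:Add3,r4:3,r5:7
c7: stall | r0:8,r1:24,r2:Add2,r3:Add3,r4:3,r5:7
c8: CDB Add1=32; issue ADD r3<-Add1 | r0:8,r1:24,r2:Add2,r3:Add1,r4:3,r5:7
c9: CDB Add2=29; issue MUL r2<-Mul1 | r0:8,r1:24,r2:Mul1,r3:Add1,r4:3,r5:7
c10: - | r0:8,r1:24,r2:Mul1,r3:Add1,r4:3,r5:7
c11: CDB Add1=53 | r0:8,r1:24,r2:Mul1,r3:53,r4:3,r5:7
c12: CDB Add3=-22 | r0:8,r1:24,r2:Mul1,r3:53,r4:3,r5:7
c13: - | r0:8,r1:24,r2:Mul1,r3:53,r4:3,r5:7
c14: - | r0:8,r1:24,r2:Mul1,r3:53,r4:3,r5:7

STATUS = VALUE 53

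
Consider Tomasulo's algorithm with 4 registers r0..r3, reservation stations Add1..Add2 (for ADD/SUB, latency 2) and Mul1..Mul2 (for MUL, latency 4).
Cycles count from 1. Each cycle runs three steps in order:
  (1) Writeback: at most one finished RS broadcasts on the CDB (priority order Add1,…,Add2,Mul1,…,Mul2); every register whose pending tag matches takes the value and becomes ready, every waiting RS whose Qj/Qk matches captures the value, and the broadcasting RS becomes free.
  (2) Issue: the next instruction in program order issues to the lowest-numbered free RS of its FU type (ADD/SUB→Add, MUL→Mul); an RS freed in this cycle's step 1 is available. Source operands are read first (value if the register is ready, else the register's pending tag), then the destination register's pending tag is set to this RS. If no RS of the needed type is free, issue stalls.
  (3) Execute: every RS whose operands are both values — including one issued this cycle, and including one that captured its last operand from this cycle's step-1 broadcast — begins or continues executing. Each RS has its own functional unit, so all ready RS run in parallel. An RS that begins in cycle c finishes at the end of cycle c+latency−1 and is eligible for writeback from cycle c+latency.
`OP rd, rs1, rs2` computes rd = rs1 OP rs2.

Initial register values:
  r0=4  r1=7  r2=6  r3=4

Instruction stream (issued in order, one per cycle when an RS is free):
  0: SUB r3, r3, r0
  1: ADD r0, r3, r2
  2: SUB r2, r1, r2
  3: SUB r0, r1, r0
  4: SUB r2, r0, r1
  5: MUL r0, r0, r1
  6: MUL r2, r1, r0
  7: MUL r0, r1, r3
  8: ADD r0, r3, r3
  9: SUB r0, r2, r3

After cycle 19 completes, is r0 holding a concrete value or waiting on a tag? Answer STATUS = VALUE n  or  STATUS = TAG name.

cycle 1: issue SUB r3<-Add1 // r0:4,r1:7,r2:6,r3:Add1
cycle 2: issue ADD r0<-Add2 // r0:Add2,r1:7,r2:6,r3:Add1
cycle 3: CDB Add1=0; issue SUB r2<-Add1 // r0:Add2,r1:7,r2:Add1,r3:0
cycle 4: stall // r0:Add2,r1:7,r2:Add1,r3:0
cycle 5: CDB Add1=1; issue SUB r0<-Add1 // r0:Add1,r1:7,r2:1,r3:0
cycle 6: CDB Add2=6; issue SUB r2<-Add2 // r0:Add1,r1:7,r2:Add2,r3:0
cycle 7: issue MUL r0<-Mul1 // r0:Mul1,r1:7,r2:Add2,r3:0
cycle 8: CDB Add1=1; issue MUL r2<-Mul2 // r0:Mul1,r1:7,r2:Mul2,r3:0
cycle 9: stall // r0:Mul1,r1:7,r2:Mul2,r3:0
cycle 10: CDB Add2=-6; stall // r0:Mul1,r1:7,r2:Mul2,r3:0
cycle 11: stall // r0:Mul1,r1:7,r2:Mul2,r3:0
cycle 12: CDB Mul1=7; issue MUL r0<-Mul1 // r0:Mul1,r1:7,r2:Mul2,r3:0
cycle 13: issue ADD r0<-Add1 // r0:Add1,r1:7,r2:Mul2,r3:0
cycle 14: issue SUB r0<-Add2 // r0:Add2,r1:7,r2:Mul2,r3:0
cycle 15: CDB Add1=0 // r0:Add2,r1:7,r2:Mul2,r3:0
cycle 16: CDB Mul1=0 // r0:Add2,r1:7,r2:Mul2,r3:0
cycle 17: CDB Mul2=49 // r0:Add2,r1:7,r2:49,r3:0
cycle 18: - // r0:Add2,r1:7,r2:49,r3:0
cycle 19: CDB Add2=49 // r0:49,r1:7,r2:49,r3:0

STATUS = VALUE 49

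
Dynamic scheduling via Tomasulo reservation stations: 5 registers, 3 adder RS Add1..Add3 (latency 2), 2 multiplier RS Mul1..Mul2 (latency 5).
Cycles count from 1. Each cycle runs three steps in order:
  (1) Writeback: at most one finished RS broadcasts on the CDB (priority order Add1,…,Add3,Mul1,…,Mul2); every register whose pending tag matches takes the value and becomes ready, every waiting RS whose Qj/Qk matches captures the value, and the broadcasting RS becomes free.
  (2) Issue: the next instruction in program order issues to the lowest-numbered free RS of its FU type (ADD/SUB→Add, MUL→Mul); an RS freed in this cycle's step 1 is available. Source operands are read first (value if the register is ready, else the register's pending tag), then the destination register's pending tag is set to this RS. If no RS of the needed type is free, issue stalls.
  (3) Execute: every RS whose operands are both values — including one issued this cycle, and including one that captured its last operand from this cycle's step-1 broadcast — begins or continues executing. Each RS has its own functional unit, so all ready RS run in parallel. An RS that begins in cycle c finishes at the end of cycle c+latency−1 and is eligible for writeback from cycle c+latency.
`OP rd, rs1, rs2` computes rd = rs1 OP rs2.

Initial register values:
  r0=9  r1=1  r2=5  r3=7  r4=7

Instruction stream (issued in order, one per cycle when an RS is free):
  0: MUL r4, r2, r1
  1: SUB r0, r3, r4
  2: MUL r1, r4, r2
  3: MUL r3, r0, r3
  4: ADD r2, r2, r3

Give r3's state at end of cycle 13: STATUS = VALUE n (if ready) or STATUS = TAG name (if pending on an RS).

STATUS = VALUE 14

c1: issue MUL r4<-Mul1 | r0:9,r1:1,r2:5,r3:7,r4:Mul1
c2: issue SUB r0<-Add1 | r0:Add1,r1:1,r2:5,r3:7,r4:Mul1
c3: issue MUL r1<-Mul2 | r0:Add1,r1:Mul2,r2:5,r3:7,r4:Mul1
c4: stall | r0:Add1,r1:Mul2,r2:5,r3:7,r4:Mul1
c5: stall | r0:Add1,r1:Mul2,r2:5,r3:7,r4:Mul1
c6: CDB Mul1=5; issue MUL r3<-Mul1 | r0:Add1,r1:Mul2,r2:5,r3:Mul1,r4:5
c7: issue ADD r2<-Add2 | r0:Add1,r1:Mul2,r2:Add2,r3:Mul1,r4:5
c8: CDB Add1=2 | r0:2,r1:Mul2,r2:Add2,r3:Mul1,r4:5
c9: - | r0:2,r1:Mul2,r2:Add2,r3:Mul1,r4:5
c10: - | r0:2,r1:Mul2,r2:Add2,r3:Mul1,r4:5
c11: CDB Mul2=25 | r0:2,r1:25,r2:Add2,r3:Mul1,r4:5
c12: - | r0:2,r1:25,r2:Add2,r3:Mul1,r4:5
c13: CDB Mul1=14 | r0:2,r1:25,r2:Add2,r3:14,r4:5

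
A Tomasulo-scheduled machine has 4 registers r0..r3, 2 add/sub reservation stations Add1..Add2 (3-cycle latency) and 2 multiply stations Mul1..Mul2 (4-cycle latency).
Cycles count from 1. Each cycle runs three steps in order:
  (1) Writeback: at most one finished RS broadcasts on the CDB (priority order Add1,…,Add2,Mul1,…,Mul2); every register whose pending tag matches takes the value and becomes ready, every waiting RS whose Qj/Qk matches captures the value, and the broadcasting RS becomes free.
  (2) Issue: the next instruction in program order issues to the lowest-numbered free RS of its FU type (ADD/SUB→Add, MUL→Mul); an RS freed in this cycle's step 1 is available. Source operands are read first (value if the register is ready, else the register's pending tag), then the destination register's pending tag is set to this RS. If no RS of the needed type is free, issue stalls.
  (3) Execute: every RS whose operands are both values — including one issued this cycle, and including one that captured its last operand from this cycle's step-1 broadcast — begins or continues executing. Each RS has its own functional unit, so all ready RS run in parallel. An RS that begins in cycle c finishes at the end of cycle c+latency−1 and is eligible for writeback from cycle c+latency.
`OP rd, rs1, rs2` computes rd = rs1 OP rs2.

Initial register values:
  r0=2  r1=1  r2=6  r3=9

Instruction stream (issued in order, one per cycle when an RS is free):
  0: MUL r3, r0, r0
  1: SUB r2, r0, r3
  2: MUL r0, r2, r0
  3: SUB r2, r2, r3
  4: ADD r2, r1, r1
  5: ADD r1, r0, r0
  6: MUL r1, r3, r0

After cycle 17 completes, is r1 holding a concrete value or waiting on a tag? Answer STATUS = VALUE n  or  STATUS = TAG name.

STATUS = VALUE -16

  c1: issue MUL r3<-Mul1  regs: r0:2,r1:1,r2:6,r3:Mul1
  c2: issue SUB r2<-Add1  regs: r0:2,r1:1,r2:Add1,r3:Mul1
  c3: issue MUL r0<-Mul2  regs: r0:Mul2,r1:1,r2:Add1,r3:Mul1
  c4: issue SUB r2<-Add2  regs: r0:Mul2,r1:1,r2:Add2,r3:Mul1
  c5: CDB Mul1=4; stall  regs: r0:Mul2,r1:1,r2:Add2,r3:4
  c6: stall  regs: r0:Mul2,r1:1,r2:Add2,r3:4
  c7: stall  regs: r0:Mul2,r1:1,r2:Add2,r3:4
  c8: CDB Add1=-2; issue ADD r2<-Add1  regs: r0:Mul2,r1:1,r2:Add1,r3:4
  c9: stall  regs: r0:Mul2,r1:1,r2:Add1,r3:4
  c10: stall  regs: r0:Mul2,r1:1,r2:Add1,r3:4
  c11: CDB Add1=2; issue ADD r1<-Add1  regs: r0:Mul2,r1:Add1,r2:2,r3:4
  c12: CDB Add2=-6; issue MUL r1<-Mul1  regs: r0:Mul2,r1:Mul1,r2:2,r3:4
  c13: CDB Mul2=-4  regs: r0:-4,r1:Mul1,r2:2,r3:4
  c14: -  regs: r0:-4,r1:Mul1,r2:2,r3:4
  c15: -  regs: r0:-4,r1:Mul1,r2:2,r3:4
  c16: CDB Add1=-8  regs: r0:-4,r1:Mul1,r2:2,r3:4
  c17: CDB Mul1=-16  regs: r0:-4,r1:-16,r2:2,r3:4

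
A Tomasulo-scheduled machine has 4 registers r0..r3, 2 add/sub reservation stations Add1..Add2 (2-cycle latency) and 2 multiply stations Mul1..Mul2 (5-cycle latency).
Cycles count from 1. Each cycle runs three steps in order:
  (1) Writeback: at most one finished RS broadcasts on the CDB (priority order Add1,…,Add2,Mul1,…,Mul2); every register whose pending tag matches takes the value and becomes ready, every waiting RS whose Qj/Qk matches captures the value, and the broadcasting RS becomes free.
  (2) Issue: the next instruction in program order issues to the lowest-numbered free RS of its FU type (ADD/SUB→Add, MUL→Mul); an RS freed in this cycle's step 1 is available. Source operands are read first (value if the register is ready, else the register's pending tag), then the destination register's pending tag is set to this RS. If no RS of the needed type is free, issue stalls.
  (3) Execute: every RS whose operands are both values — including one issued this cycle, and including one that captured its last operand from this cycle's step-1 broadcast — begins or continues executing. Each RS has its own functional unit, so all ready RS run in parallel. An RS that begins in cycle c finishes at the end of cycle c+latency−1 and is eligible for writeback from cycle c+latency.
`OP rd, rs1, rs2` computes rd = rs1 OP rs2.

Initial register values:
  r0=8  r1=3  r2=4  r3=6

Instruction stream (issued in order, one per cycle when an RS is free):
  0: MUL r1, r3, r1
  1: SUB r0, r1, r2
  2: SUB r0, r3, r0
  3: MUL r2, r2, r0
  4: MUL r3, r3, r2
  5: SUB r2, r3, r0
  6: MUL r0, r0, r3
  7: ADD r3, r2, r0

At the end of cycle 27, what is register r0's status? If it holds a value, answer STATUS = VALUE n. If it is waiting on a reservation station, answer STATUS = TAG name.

STATUS = VALUE 1536

  c1: issue MUL r1<-Mul1  regs: r0:8,r1:Mul1,r2:4,r3:6
  c2: issue SUB r0<-Add1  regs: r0:Add1,r1:Mul1,r2:4,r3:6
  c3: issue SUB r0<-Add2  regs: r0:Add2,r1:Mul1,r2:4,r3:6
  c4: issue MUL r2<-Mul2  regs: r0:Add2,r1:Mul1,r2:Mul2,r3:6
  c5: stall  regs: r0:Add2,r1:Mul1,r2:Mul2,r3:6
  c6: CDB Mul1=18; issue MUL r3<-Mul1  regs: r0:Add2,r1:18,r2:Mul2,r3:Mul1
  c7: stall  regs: r0:Add2,r1:18,r2:Mul2,r3:Mul1
  c8: CDB Add1=14; issue SUB r2<-Add1  regs: r0:Add2,r1:18,r2:Add1,r3:Mul1
  c9: stall  regs: r0:Add2,r1:18,r2:Add1,r3:Mul1
  c10: CDB Add2=-8; stall  regs: r0:-8,r1:18,r2:Add1,r3:Mul1
  c11: stall  regs: r0:-8,r1:18,r2:Add1,r3:Mul1
  c12: stall  regs: r0:-8,r1:18,r2:Add1,r3:Mul1
  c13: stall  regs: r0:-8,r1:18,r2:Add1,r3:Mul1
  c14: stall  regs: r0:-8,r1:18,r2:Add1,r3:Mul1
  c15: CDB Mul2=-32; issue MUL r0<-Mul2  regs: r0:Mul2,r1:18,r2:Add1,r3:Mul1
  c16: issue ADD r3<-Add2  regs: r0:Mul2,r1:18,r2:Add1,r3:Add2
  c17: -  regs: r0:Mul2,r1:18,r2:Add1,r3:Add2
  c18: -  regs: r0:Mul2,r1:18,r2:Add1,r3:Add2
  c19: -  regs: r0:Mul2,r1:18,r2:Add1,r3:Add2
  c20: CDB Mul1=-192  regs: r0:Mul2,r1:18,r2:Add1,r3:Add2
  c21: -  regs: r0:Mul2,r1:18,r2:Add1,r3:Add2
  c22: CDB Add1=-184  regs: r0:Mul2,r1:18,r2:-184,r3:Add2
  c23: -  regs: r0:Mul2,r1:18,r2:-184,r3:Add2
  c24: -  regs: r0:Mul2,r1:18,r2:-184,r3:Add2
  c25: CDB Mul2=1536  regs: r0:1536,r1:18,r2:-184,r3:Add2
  c26: -  regs: r0:1536,r1:18,r2:-184,r3:Add2
  c27: CDB Add2=1352  regs: r0:1536,r1:18,r2:-184,r3:1352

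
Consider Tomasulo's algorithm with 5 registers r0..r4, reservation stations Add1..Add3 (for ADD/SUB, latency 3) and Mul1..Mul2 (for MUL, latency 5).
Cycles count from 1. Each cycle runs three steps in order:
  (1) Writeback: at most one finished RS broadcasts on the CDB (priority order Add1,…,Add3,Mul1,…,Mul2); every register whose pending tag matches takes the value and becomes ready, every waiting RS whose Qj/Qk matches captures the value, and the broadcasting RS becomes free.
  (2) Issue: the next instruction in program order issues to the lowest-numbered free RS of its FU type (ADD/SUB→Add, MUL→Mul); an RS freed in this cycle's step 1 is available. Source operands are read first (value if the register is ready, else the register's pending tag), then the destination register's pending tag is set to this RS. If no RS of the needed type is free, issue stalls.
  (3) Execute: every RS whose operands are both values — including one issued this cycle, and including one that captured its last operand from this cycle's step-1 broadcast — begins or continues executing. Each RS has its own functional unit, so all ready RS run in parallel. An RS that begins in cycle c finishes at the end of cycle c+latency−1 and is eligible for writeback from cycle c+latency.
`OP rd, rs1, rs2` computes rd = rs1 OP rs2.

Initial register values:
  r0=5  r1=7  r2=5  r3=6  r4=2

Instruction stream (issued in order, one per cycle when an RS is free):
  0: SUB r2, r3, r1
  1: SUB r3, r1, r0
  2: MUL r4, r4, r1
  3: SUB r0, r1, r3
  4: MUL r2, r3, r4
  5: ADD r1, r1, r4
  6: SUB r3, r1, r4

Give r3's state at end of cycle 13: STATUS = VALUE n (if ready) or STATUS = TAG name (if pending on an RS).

STATUS = TAG Add3

  c1: issue SUB r2<-Add1  regs: r0:5,r1:7,r2:Add1,r3:6,r4:2
  c2: issue SUB r3<-Add2  regs: r0:5,r1:7,r2:Add1,r3:Add2,r4:2
  c3: issue MUL r4<-Mul1  regs: r0:5,r1:7,r2:Add1,r3:Add2,r4:Mul1
  c4: CDB Add1=-1; issue SUB r0<-Add1  regs: r0:Add1,r1:7,r2:-1,r3:Add2,r4:Mul1
  c5: CDB Add2=2; issue MUL r2<-Mul2  regs: r0:Add1,r1:7,r2:Mul2,r3:2,r4:Mul1
  c6: issue ADD r1<-Add2  regs: r0:Add1,r1:Add2,r2:Mul2,r3:2,r4:Mul1
  c7: issue SUB r3<-Add3  regs: r0:Add1,r1:Add2,r2:Mul2,r3:Add3,r4:Mul1
  c8: CDB Add1=5  regs: r0:5,r1:Add2,r2:Mul2,r3:Add3,r4:Mul1
  c9: CDB Mul1=14  regs: r0:5,r1:Add2,r2:Mul2,r3:Add3,r4:14
  c10: -  regs: r0:5,r1:Add2,r2:Mul2,r3:Add3,r4:14
  c11: -  regs: r0:5,r1:Add2,r2:Mul2,r3:Add3,r4:14
  c12: CDB Add2=21  regs: r0:5,r1:21,r2:Mul2,r3:Add3,r4:14
  c13: -  regs: r0:5,r1:21,r2:Mul2,r3:Add3,r4:14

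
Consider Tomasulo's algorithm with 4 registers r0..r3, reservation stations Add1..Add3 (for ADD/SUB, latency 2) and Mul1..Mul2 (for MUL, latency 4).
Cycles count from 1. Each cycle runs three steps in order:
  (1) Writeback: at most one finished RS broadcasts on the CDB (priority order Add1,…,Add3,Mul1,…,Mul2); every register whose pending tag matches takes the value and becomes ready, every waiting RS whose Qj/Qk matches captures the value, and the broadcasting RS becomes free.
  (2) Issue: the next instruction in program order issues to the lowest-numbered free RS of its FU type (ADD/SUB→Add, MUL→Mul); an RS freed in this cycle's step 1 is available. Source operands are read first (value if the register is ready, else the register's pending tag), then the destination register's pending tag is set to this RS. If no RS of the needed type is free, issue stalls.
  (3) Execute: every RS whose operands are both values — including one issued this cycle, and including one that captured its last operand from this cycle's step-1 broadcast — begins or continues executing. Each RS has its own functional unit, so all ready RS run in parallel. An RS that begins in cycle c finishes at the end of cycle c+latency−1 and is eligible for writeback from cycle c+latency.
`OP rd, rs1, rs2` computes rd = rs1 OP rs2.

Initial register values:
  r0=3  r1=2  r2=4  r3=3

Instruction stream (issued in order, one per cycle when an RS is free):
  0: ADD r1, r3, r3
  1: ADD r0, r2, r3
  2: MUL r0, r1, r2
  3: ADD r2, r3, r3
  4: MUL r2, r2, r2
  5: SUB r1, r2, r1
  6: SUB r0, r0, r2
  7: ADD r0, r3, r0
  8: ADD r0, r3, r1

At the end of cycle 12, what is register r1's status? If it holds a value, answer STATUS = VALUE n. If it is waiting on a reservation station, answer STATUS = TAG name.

STATUS = VALUE 30

c1: issue ADD r1<-Add1 | r0:3,r1:Add1,r2:4,r3:3
c2: issue ADD r0<-Add2 | r0:Add2,r1:Add1,r2:4,r3:3
c3: CDB Add1=6; issue MUL r0<-Mul1 | r0:Mul1,r1:6,r2:4,r3:3
c4: CDB Add2=7; issue ADD r2<-Add1 | r0:Mul1,r1:6,r2:Add1,r3:3
c5: issue MUL r2<-Mul2 | r0:Mul1,r1:6,r2:Mul2,r3:3
c6: CDB Add1=6; issue SUB r1<-Add1 | r0:Mul1,r1:Add1,r2:Mul2,r3:3
c7: CDB Mul1=24; issue SUB r0<-Add2 | r0:Add2,r1:Add1,r2:Mul2,r3:3
c8: issue ADD r0<-Add3 | r0:Add3,r1:Add1,r2:Mul2,r3:3
c9: stall | r0:Add3,r1:Add1,r2:Mul2,r3:3
c10: CDB Mul2=36; stall | r0:Add3,r1:Add1,r2:36,r3:3
c11: stall | r0:Add3,r1:Add1,r2:36,r3:3
c12: CDB Add1=30; issue ADD r0<-Add1 | r0:Add1,r1:30,r2:36,r3:3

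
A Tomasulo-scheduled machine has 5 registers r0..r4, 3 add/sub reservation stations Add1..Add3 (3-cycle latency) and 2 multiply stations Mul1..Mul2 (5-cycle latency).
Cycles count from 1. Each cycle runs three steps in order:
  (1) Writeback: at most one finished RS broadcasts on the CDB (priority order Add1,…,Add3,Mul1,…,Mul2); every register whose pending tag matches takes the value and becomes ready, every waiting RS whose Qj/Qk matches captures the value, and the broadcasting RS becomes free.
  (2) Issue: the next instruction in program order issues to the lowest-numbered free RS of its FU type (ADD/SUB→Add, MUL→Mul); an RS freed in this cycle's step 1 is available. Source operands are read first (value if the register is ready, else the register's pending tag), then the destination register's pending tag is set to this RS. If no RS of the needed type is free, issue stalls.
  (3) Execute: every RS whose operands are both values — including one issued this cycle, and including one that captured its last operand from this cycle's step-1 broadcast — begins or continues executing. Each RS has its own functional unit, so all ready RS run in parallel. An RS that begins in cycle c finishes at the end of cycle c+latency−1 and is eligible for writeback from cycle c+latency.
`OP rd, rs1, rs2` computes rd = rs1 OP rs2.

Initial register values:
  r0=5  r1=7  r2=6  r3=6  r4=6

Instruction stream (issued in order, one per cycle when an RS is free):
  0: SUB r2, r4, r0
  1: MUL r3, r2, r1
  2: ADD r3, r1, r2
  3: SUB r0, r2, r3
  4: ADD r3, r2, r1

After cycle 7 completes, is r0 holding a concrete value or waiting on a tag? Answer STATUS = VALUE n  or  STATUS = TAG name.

cycle 1: issue SUB r2<-Add1 // r0:5,r1:7,r2:Add1,r3:6,r4:6
cycle 2: issue MUL r3<-Mul1 // r0:5,r1:7,r2:Add1,r3:Mul1,r4:6
cycle 3: issue ADD r3<-Add2 // r0:5,r1:7,r2:Add1,r3:Add2,r4:6
cycle 4: CDB Add1=1; issue SUB r0<-Add1 // r0:Add1,r1:7,r2:1,r3:Add2,r4:6
cycle 5: issue ADD r3<-Add3 // r0:Add1,r1:7,r2:1,r3:Add3,r4:6
cycle 6: - // r0:Add1,r1:7,r2:1,r3:Add3,r4:6
cycle 7: CDB Add2=8 // r0:Add1,r1:7,r2:1,r3:Add3,r4:6

STATUS = TAG Add1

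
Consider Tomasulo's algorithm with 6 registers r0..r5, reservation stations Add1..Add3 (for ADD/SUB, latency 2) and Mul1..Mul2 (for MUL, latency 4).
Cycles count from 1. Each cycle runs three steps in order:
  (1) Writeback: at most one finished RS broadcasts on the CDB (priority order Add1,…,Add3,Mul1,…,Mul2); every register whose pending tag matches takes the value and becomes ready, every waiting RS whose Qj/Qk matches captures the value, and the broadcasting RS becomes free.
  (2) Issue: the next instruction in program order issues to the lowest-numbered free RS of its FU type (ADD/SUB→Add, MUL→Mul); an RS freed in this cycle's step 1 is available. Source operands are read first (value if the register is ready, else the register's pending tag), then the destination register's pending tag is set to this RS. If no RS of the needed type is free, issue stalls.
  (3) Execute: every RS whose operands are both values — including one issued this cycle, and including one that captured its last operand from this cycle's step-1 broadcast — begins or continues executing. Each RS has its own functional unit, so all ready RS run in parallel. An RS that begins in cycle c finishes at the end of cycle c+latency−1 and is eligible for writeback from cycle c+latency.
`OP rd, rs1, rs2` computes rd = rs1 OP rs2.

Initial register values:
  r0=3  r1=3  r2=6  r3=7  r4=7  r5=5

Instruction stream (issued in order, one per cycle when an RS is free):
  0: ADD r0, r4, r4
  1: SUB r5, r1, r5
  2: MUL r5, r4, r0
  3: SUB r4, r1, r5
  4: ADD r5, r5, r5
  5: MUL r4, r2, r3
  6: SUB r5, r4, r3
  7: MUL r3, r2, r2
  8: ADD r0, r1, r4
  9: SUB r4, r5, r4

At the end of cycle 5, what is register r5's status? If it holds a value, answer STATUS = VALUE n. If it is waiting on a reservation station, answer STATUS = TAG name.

STATUS = TAG Add2

c1: issue ADD r0<-Add1 | r0:Add1,r1:3,r2:6,r3:7,r4:7,r5:5
c2: issue SUB r5<-Add2 | r0:Add1,r1:3,r2:6,r3:7,r4:7,r5:Add2
c3: CDB Add1=14; issue MUL r5<-Mul1 | r0:14,r1:3,r2:6,r3:7,r4:7,r5:Mul1
c4: CDB Add2=-2; issue SUB r4<-Add1 | r0:14,r1:3,r2:6,r3:7,r4:Add1,r5:Mul1
c5: issue ADD r5<-Add2 | r0:14,r1:3,r2:6,r3:7,r4:Add1,r5:Add2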